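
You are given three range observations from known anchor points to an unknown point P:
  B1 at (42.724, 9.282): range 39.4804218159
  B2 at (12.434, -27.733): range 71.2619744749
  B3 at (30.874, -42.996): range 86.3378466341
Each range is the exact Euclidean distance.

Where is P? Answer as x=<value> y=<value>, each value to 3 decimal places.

x=21.998 y=42.884

eq1: (x − 42.724)² + (y − 9.282)² = 39.4804218159²
eq2: (x − 12.434)² + (y + 27.733)² = 71.2619744749²
eq3: (x − 30.874)² + (y + 42.996)² = 86.3378466341²
eq3−eq2, eq3−eq1 (x²,y² cancel):
  -36.880·x + 30.526·y = 497.818508
  23.700·x + 104.556·y = 5005.155863
det = -36.880·104.556 − 30.526·23.700 = -4579.491480
x = (497.818508·104.556 − 30.526·5005.155863) / -4579.491480 = 21.997524
y = (-36.880·5005.155863 − 497.818508·23.700) / -4579.491480 = 42.884335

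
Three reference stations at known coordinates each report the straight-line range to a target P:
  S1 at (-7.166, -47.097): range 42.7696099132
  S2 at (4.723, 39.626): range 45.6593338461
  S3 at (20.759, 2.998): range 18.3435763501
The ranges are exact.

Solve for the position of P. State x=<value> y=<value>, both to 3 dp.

x=4.793 y=-6.033

eq1: (x + 7.166)² + (y + 47.097)² = 42.7696099132²
eq2: (x − 4.723)² + (y − 39.626)² = 45.6593338461²
eq3: (x − 20.759)² + (y − 2.998)² = 18.3435763501²
eq3−eq2, eq3−eq1 (x²,y² cancel):
  -32.072·x + 73.256·y = -595.685454
  -55.850·x − 100.190·y = 336.802141
det = -32.072·-100.190 − 73.256·-55.850 = 7304.641280
x = (-595.685454·-100.190 − 73.256·336.802141) / 7304.641280 = 4.792699
y = (-32.072·336.802141 − -595.685454·-55.850) / 7304.641280 = -6.033281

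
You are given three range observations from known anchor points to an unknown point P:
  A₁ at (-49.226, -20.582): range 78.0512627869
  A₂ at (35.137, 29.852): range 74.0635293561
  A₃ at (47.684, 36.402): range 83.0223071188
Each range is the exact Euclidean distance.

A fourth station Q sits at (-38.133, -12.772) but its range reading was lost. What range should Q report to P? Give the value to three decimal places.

eq1: (x + 49.226)² + (y + 20.582)² = 78.0512627869²
eq2: (x − 35.137)² + (y − 29.852)² = 74.0635293561²
eq3: (x − 47.684)² + (y − 36.402)² = 83.0223071188²
eq1−eq2, eq1−eq3 (x²,y² cancel):
  168.726·x + 100.868·y = -114.473885
  193.820·x + 113.968·y = -48.652197
det = 168.726·113.968 − 100.868·193.820 = -320.870992
x = (-114.473885·113.968 − 100.868·-48.652197) / -320.870992 = 25.365054
y = (168.726·-48.652197 − -114.473885·193.820) / -320.870992 = -43.564044
|P − Q| = √((25.365054 − -38.133)² + (-43.564044 − -12.772)²) = 70.570197

70.570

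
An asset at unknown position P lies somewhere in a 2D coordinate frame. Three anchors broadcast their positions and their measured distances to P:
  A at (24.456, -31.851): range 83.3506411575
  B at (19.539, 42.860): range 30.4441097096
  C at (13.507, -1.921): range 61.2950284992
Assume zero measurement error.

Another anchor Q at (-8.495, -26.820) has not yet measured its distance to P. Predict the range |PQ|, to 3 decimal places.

94.427

eq1: (x − 24.456)² + (y + 31.851)² = 83.3506411575²
eq2: (x − 19.539)² + (y − 42.860)² = 30.4441097096²
eq3: (x − 13.507)² + (y + 1.921)² = 61.2950284992²
eq1−eq3, eq1−eq2 (x²,y² cancel):
  -21.898·x + 59.860·y = 1763.796016
  -9.834·x + 149.422·y = 6626.655549
det = -21.898·149.422 − 59.860·-9.834 = -2683.379716
x = (1763.796016·149.422 − 59.860·6626.655549) / -2683.379716 = 49.609704
y = (-21.898·6626.655549 − 1763.796016·-9.834) / -2683.379716 = 47.613587
|P − Q| = √((49.609704 − -8.495)² + (47.613587 − -26.820)²) = 94.427303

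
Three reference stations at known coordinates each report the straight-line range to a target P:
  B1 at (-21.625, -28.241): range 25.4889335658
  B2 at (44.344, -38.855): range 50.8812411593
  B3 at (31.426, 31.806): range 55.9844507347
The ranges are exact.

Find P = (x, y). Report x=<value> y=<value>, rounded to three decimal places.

eq1: (x + 21.625)² + (y + 28.241)² = 25.4889335658²
eq2: (x − 44.344)² + (y + 38.855)² = 50.8812411593²
eq3: (x − 31.426)² + (y − 31.806)² = 55.9844507347²
eq1−eq3, eq1−eq2 (x²,y² cancel):
  106.102·x + 120.094·y = -1750.552584
  131.938·x − 21.228·y = 271.691687
det = 106.102·-21.228 − 120.094·131.938 = -18097.295428
x = (-1750.552584·-21.228 − 120.094·271.691687) / -18097.295428 = -0.250435
y = (106.102·271.691687 − -1750.552584·131.938) / -18097.295428 = -14.355263

x=-0.250 y=-14.355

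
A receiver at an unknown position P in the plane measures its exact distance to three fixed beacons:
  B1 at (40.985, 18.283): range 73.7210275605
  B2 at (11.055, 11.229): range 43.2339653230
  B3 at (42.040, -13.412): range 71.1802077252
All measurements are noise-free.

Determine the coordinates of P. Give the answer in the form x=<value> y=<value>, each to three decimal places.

eq1: (x − 40.985)² + (y − 18.283)² = 73.7210275605²
eq2: (x − 11.055)² + (y − 11.229)² = 43.2339653230²
eq3: (x − 42.040)² + (y + 13.412)² = 71.1802077252²
eq2−eq3, eq2−eq1 (x²,y² cancel):
  61.970·x − 49.282·y = -1498.506336
  59.860·x + 14.108·y = -1799.879299
det = 61.970·14.108 − -49.282·59.860 = 3824.293280
x = (-1498.506336·14.108 − -49.282·-1799.879299) / 3824.293280 = -28.722321
y = (61.970·-1799.879299 − -1498.506336·59.860) / 3824.293280 = -5.710318

x=-28.722 y=-5.710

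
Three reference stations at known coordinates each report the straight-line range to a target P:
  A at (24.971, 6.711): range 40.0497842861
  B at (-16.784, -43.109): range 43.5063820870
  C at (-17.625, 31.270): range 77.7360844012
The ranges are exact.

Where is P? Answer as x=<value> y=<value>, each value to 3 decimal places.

x=25.610 y=-33.334

eq1: (x − 24.971)² + (y − 6.711)² = 40.0497842861²
eq2: (x + 16.784)² + (y + 43.109)² = 43.5063820870²
eq3: (x + 17.625)² + (y − 31.270)² = 77.7360844012²
eq2−eq1, eq2−eq3 (x²,y² cancel):
  83.510·x + 99.640·y = -1182.680114
  -1.682·x + 148.758·y = -5001.728548
det = 83.510·148.758 − 99.640·-1.682 = 12590.375060
x = (-1182.680114·148.758 − 99.640·-5001.728548) / 12590.375060 = 25.609968
y = (83.510·-5001.728548 − -1182.680114·-1.682) / 12590.375060 = -33.333687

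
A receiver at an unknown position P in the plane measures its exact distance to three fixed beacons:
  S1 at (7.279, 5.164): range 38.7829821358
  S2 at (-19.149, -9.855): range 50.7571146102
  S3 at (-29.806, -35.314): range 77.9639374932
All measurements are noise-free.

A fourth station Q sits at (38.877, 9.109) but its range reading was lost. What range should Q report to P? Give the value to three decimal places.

eq1: (x − 7.279)² + (y − 5.164)² = 38.7829821358²
eq2: (x + 19.149)² + (y + 9.855)² = 50.7571146102²
eq3: (x + 29.806)² + (y + 35.314)² = 77.9639374932²
eq2−eq3, eq2−eq1 (x²,y² cancel):
  -21.314·x − 50.918·y = -1830.419860
  52.856·x + 30.038·y = 688.010491
det = -21.314·30.038 − -50.918·52.856 = 2051.091876
x = (-1830.419860·30.038 − -50.918·688.010491) / 2051.091876 = -9.726543
y = (-21.314·688.010491 − -1830.419860·52.856) / 2051.091876 = 40.019863
|P − Q| = √((-9.726543 − 38.877)² + (40.019863 − 9.109)²) = 57.600225

57.600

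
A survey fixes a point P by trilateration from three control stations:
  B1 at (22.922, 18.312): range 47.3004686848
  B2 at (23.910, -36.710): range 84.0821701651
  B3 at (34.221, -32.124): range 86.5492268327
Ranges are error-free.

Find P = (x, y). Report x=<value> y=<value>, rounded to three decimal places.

x=-21.735 y=33.904

eq1: (x − 22.922)² + (y − 18.312)² = 47.3004686848²
eq2: (x − 23.910)² + (y + 36.710)² = 84.0821701651²
eq3: (x − 34.221)² + (y + 32.124)² = 86.5492268327²
eq3−eq2, eq3−eq1 (x²,y² cancel):
  -20.622·x − 9.172·y = 137.241309
  -22.598·x + 100.872·y = 3911.153539
det = -20.622·100.872 − -9.172·-22.598 = -2287.451240
x = (137.241309·100.872 − -9.172·3911.153539) / -2287.451240 = -21.734630
y = (-20.622·3911.153539 − 137.241309·-22.598) / -2287.451240 = 33.904298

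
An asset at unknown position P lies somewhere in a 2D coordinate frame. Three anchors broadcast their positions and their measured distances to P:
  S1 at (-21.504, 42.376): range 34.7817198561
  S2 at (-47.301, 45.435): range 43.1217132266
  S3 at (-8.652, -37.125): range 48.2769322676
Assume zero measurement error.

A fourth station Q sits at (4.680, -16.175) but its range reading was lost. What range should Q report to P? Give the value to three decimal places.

eq1: (x + 21.504)² + (y − 42.376)² = 34.7817198561²
eq2: (x + 47.301)² + (y − 45.435)² = 43.1217132266²
eq3: (x + 8.652)² + (y + 37.125)² = 48.2769322676²
eq2−eq1, eq2−eq3 (x²,y² cancel):
  51.594·x − 6.118·y = -1393.862319
  77.298·x − 165.120·y = -3319.781135
det = 51.594·-165.120 − -6.118·77.298 = -8046.292116
x = (-1393.862319·-165.120 − -6.118·-3319.781135) / -8046.292116 = -26.079606
y = (51.594·-3319.781135 − -1393.862319·77.298) / -8046.292116 = 7.896559
|P − Q| = √((-26.079606 − 4.680)² + (7.896559 − -16.175)²) = 39.058844

39.059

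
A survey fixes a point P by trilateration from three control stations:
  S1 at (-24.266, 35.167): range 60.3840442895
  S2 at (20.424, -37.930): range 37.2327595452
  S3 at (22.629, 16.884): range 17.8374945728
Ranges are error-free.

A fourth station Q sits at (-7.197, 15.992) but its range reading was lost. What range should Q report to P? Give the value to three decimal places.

eq1: (x + 24.266)² + (y − 35.167)² = 60.3840442895²
eq2: (x − 20.424)² + (y + 37.930)² = 37.2327595452²
eq3: (x − 22.629)² + (y − 16.884)² = 17.8374945728²
eq1−eq3, eq1−eq2 (x²,y² cancel):
  93.790·x − 36.566·y = 2299.641044
  89.380·x − 146.194·y = 2290.222452
det = 93.790·-146.194 − -36.566·89.380 = -10443.266180
x = (2299.641044·-146.194 − -36.566·2290.222452) / -10443.266180 = 24.173419
y = (93.790·2290.222452 − 2299.641044·89.380) / -10443.266180 = -0.886509
|P − Q| = √((24.173419 − -7.197)² + (-0.886509 − 15.992)²) = 35.622847

35.623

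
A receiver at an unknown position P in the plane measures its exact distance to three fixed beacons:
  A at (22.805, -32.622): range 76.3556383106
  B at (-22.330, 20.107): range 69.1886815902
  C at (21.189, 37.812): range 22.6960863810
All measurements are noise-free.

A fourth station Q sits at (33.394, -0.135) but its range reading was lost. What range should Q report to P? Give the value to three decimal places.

eq1: (x − 22.805)² + (y + 32.622)² = 76.3556383106²
eq2: (x + 22.330)² + (y − 20.107)² = 69.1886815902²
eq3: (x − 21.189)² + (y − 37.812)² = 22.6960863810²
eq2−eq1, eq2−eq3 (x²,y² cancel):
  90.270·x − 105.458·y = -361.767282
  87.038·x + 35.410·y = 5247.762039
det = 90.270·35.410 − -105.458·87.038 = 12375.314104
x = (-361.767282·35.410 − -105.458·5247.762039) / 12375.314104 = 43.684411
y = (90.270·5247.762039 − -361.767282·87.038) / 12375.314104 = 40.823447
|P − Q| = √((43.684411 − 33.394)² + (40.823447 − -0.135)²) = 42.231350

42.231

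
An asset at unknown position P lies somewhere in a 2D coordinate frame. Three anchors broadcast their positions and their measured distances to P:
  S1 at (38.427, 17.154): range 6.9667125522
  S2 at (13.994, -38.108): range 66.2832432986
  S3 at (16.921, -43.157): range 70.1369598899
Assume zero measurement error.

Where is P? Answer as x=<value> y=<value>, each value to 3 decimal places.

x=37.143 y=24.001

eq1: (x − 38.427)² + (y − 17.154)² = 6.9667125522²
eq2: (x − 13.994)² + (y + 38.108)² = 66.2832432986²
eq3: (x − 16.921)² + (y + 43.157)² = 70.1369598899²
eq2−eq3, eq2−eq1 (x²,y² cancel):
  5.854·x − 10.098·y = -24.929610
  48.866·x + 110.524·y = 4467.775603
det = 5.854·110.524 − -10.098·48.866 = 1140.456364
x = (-24.929610·110.524 − -10.098·4467.775603) / 1140.456364 = 37.143269
y = (5.854·4467.775603 − -24.929610·48.866) / 1140.456364 = 24.001417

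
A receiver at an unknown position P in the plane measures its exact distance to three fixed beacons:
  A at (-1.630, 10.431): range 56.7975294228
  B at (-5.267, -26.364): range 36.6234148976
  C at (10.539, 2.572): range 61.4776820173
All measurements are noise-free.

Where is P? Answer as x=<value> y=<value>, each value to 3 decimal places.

x=-41.730 y=-29.793

eq1: (x + 1.630)² + (y − 10.431)² = 56.7975294228²
eq2: (x + 5.267)² + (y + 26.364)² = 36.6234148976²
eq3: (x − 10.539)² + (y − 2.572)² = 61.4776820173²
eq3−eq1, eq3−eq2 (x²,y² cancel):
  -24.338·x + 15.718·y = 547.322994
  -31.612·x − 57.872·y = 3043.346947
det = -24.338·-57.872 − 15.718·-31.612 = 1905.366152
x = (547.322994·-57.872 − 15.718·3043.346947) / 1905.366152 = -41.729514
y = (-24.338·3043.346947 − 547.322994·-31.612) / 1905.366152 = -29.793226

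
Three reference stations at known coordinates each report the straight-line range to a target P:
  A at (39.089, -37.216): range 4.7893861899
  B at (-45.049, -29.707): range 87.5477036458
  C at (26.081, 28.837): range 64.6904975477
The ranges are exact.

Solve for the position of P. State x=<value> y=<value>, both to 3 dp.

x=42.405 y=-33.760

eq1: (x − 39.089)² + (y + 37.216)² = 4.7893861899²
eq2: (x + 45.049)² + (y + 29.707)² = 87.5477036458²
eq3: (x − 26.081)² + (y − 28.837)² = 64.6904975477²
eq3−eq2, eq3−eq1 (x²,y² cancel):
  -142.260·x − 117.088·y = -2079.612821
  26.016·x − 132.106·y = 5563.111700
det = -142.260·-132.106 − -117.088·26.016 = 21839.560968
x = (-2079.612821·-132.106 − -117.088·5563.111700) / 21839.560968 = 42.404834
y = (-142.260·5563.111700 − -2079.612821·26.016) / 21839.560968 = -33.760068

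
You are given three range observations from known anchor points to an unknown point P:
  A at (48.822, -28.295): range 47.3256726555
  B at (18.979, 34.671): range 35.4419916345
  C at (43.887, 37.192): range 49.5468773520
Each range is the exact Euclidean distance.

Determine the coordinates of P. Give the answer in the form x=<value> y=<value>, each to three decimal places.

eq1: (x − 48.822)² + (y + 28.295)² = 47.3256726555²
eq2: (x − 18.979)² + (y − 34.671)² = 35.4419916345²
eq3: (x − 43.887)² + (y − 37.192)² = 49.5468773520²
eq2−eq3, eq2−eq1 (x²,y² cancel):
  49.816·x + 5.042·y = 548.274667
  59.686·x − 125.932·y = 638.329506
det = 49.816·-125.932 − 5.042·59.686 = -6574.365324
x = (548.274667·-125.932 − 5.042·638.329506) / -6574.365324 = 10.991750
y = (49.816·638.329506 − 548.274667·59.686) / -6574.365324 = 0.140743

x=10.992 y=0.141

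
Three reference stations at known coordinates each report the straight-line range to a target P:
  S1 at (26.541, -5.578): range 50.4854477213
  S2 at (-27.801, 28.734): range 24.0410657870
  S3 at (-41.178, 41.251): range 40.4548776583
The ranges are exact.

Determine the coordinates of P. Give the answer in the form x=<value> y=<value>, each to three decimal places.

x=-22.775 y=5.224

eq1: (x − 26.541)² + (y + 5.578)² = 50.4854477213²
eq2: (x + 27.801)² + (y − 28.734)² = 24.0410657870²
eq3: (x + 41.178)² + (y − 41.251)² = 40.4548776583²
eq2−eq3, eq2−eq1 (x²,y² cancel):
  -26.754·x + 25.034·y = 740.110046
  108.684·x − 68.624·y = -2833.807179
det = -26.754·-68.624 − 25.034·108.684 = -884.828760
x = (740.110046·-68.624 − 25.034·-2833.807179) / -884.828760 = -22.775274
y = (-26.754·-2833.807179 − 740.110046·108.684) / -884.828760 = 5.224110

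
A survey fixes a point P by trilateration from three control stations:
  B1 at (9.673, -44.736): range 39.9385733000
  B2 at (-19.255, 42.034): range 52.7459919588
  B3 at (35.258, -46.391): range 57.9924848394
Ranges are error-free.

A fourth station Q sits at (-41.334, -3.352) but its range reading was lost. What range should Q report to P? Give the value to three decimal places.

eq1: (x − 9.673)² + (y + 44.736)² = 39.9385733000²
eq2: (x + 19.255)² + (y − 42.034)² = 52.7459919588²
eq3: (x − 35.258)² + (y + 46.391)² = 57.9924848394²
eq3−eq1, eq3−eq2 (x²,y² cancel):
  -51.170·x + 3.310·y = 467.663841
  -109.026·x + 176.850·y = -676.650634
det = -51.170·176.850 − 3.310·-109.026 = -8688.538440
x = (467.663841·176.850 − 3.310·-676.650634) / -8688.538440 = -9.776796
y = (-51.170·-676.650634 − 467.663841·-109.026) / -8688.538440 = -9.853410
|P − Q| = √((-9.776796 − -41.334)² + (-9.853410 − -3.352)²) = 32.219955

32.220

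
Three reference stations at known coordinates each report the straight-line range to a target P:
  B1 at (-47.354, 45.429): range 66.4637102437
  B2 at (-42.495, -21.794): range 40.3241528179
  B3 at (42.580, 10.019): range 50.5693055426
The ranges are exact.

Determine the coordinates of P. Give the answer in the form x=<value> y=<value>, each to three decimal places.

eq1: (x + 47.354)² + (y − 45.429)² = 66.4637102437²
eq2: (x + 42.495)² + (y + 21.794)² = 40.3241528179²
eq3: (x − 42.580)² + (y − 10.019)² = 50.5693055426²
eq3−eq1, eq3−eq2 (x²,y² cancel):
  -179.868·x + 70.820·y = 532.588480
  -170.150·x − 63.626·y = 1298.584063
det = -179.868·-63.626 − 70.820·-170.150 = 23494.304368
x = (532.588480·-63.626 − 70.820·1298.584063) / 23494.304368 = -5.356711
y = (-179.868·1298.584063 − 532.588480·-170.150) / 23494.304368 = -6.084615

x=-5.357 y=-6.085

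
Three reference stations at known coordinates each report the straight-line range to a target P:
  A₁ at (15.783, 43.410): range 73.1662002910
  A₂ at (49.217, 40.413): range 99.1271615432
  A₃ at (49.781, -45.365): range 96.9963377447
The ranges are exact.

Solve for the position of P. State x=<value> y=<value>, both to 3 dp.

eq1: (x − 15.783)² + (y − 43.410)² = 73.1662002910²
eq2: (x − 49.217)² + (y − 40.413)² = 99.1271615432²
eq3: (x − 49.781)² + (y + 45.365)² = 96.9963377447²
eq2−eq3, eq2−eq1 (x²,y² cancel):
  1.128·x − 171.556·y = 898.512148
  -66.868·x + 5.994·y = 2550.908822
det = 1.128·5.994 − -171.556·-66.868 = -11464.845376
x = (898.512148·5.994 − -171.556·2550.908822) / -11464.845376 = -38.640678
y = (1.128·2550.908822 − 898.512148·-66.868) / -11464.845376 = -5.491495

x=-38.641 y=-5.491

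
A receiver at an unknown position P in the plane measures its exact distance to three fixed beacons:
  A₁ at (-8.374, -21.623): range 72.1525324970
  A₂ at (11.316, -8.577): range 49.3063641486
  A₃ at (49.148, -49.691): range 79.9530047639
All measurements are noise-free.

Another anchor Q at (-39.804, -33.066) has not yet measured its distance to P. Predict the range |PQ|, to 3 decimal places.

eq1: (x + 8.374)² + (y + 21.623)² = 72.1525324970²
eq2: (x − 11.316)² + (y + 8.577)² = 49.3063641486²
eq3: (x − 49.148)² + (y + 49.691)² = 79.9530047639²
eq2−eq1, eq2−eq3 (x²,y² cancel):
  -39.380·x − 26.092·y = -2438.809180
  75.664·x − 82.228·y = 721.739175
det = -39.380·-82.228 − -26.092·75.664 = 5212.363728
x = (-2438.809180·-82.228 − -26.092·721.739175) / 5212.363728 = 42.086476
y = (-39.380·721.739175 − -2438.809180·75.664) / 5212.363728 = 29.949554
|P − Q| = √((42.086476 − -39.804)² + (29.949554 − -33.066)²) = 103.329619

103.330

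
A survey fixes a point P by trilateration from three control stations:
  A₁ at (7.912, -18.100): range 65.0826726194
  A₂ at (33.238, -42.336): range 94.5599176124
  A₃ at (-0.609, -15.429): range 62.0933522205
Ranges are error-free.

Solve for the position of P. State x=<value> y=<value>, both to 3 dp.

x=1.218 y=46.637

eq1: (x − 7.912)² + (y + 18.100)² = 65.0826726194²
eq2: (x − 33.238)² + (y + 42.336)² = 94.5599176124²
eq3: (x + 0.609)² + (y + 15.429)² = 62.0933522205²
eq2−eq3, eq2−eq1 (x²,y² cancel):
  -67.694·x + 53.814·y = 2427.317011
  -50.652·x + 48.472·y = 2198.931948
det = -67.694·48.472 − 53.814·-50.652 = -555.476840
x = (2427.317011·48.472 − 53.814·2198.931948) / -555.476840 = 1.217717
y = (-67.694·2198.931948 − 2427.317011·-50.652) / -555.476840 = 46.637476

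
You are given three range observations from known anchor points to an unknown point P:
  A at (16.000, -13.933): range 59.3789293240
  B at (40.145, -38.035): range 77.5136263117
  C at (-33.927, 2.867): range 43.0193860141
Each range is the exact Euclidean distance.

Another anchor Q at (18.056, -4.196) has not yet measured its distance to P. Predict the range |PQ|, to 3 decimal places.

eq1: (x − 16.000)² + (y + 13.933)² = 59.3789293240²
eq2: (x − 40.145)² + (y + 38.035)² = 77.5136263117²
eq3: (x + 33.927)² + (y − 2.867)² = 43.0193860141²
eq1−eq3, eq1−eq2 (x²,y² cancel):
  -99.854·x + 33.600·y = 2384.322204
  48.290·x − 48.204·y = 125.648745
det = -99.854·-48.204 − 33.600·48.290 = 3190.818216
x = (2384.322204·-48.204 − 33.600·125.648745) / 3190.818216 = -37.343295
y = (-99.854·125.648745 − 2384.322204·48.290) / 3190.818216 = -40.016523
|P − Q| = √((-37.343295 − 18.056)² + (-40.016523 − -4.196)²) = 65.971143

65.971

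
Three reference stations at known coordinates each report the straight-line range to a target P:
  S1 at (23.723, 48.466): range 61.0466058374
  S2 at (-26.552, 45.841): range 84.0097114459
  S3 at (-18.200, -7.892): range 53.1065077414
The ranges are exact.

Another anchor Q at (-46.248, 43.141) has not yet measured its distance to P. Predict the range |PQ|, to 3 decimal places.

97.769

eq1: (x − 23.723)² + (y − 48.466)² = 61.0466058374²
eq2: (x + 26.552)² + (y − 45.841)² = 84.0097114459²
eq3: (x + 18.200)² + (y + 7.892)² = 53.1065077414²
eq2−eq1, eq2−eq3 (x²,y² cancel):
  100.550·x + 5.250·y = 3436.271433
  16.704·x − 107.466·y = 1824.448132
det = 100.550·-107.466 − 5.250·16.704 = -10893.402300
x = (3436.271433·-107.466 − 5.250·1824.448132) / -10893.402300 = 34.778914
y = (100.550·1824.448132 − 3436.271433·16.704) / -10893.402300 = -11.571112
|P − Q| = √((34.778914 − -46.248)² + (-11.571112 − 43.141)²) = 97.768993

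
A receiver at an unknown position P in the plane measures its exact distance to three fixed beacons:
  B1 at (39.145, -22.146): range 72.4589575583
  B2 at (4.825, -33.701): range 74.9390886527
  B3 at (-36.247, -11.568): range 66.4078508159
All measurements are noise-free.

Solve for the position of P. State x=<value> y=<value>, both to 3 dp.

x=4.027 y=41.234

eq1: (x − 39.145)² + (y + 22.146)² = 72.4589575583²
eq2: (x − 4.825)² + (y + 33.701)² = 74.9390886527²
eq3: (x + 36.247)² + (y + 11.568)² = 66.4078508159²
eq1−eq3, eq1−eq2 (x²,y² cancel):
  -150.784·x + 21.156·y = 265.185172
  -68.640·x − 23.110·y = -1229.304793
det = -150.784·-23.110 − 21.156·-68.640 = 4936.766080
x = (265.185172·-23.110 − 21.156·-1229.304793) / 4936.766080 = 4.026673
y = (-150.784·-1229.304793 − 265.185172·-68.640) / 4936.766080 = 41.233836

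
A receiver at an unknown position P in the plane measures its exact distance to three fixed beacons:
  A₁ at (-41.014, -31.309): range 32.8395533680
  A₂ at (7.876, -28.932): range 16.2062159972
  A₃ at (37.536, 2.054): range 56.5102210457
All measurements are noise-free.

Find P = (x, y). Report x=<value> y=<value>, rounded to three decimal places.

eq1: (x + 41.014)² + (y + 31.309)² = 32.8395533680²
eq2: (x − 7.876)² + (y + 28.932)² = 16.2062159972²
eq3: (x − 37.536)² + (y − 2.054)² = 56.5102210457²
eq2−eq3, eq2−eq1 (x²,y² cancel):
  59.320·x + 61.972·y = -2416.685434
  -97.780·x − 4.754·y = 947.514849
det = 59.320·-4.754 − 61.972·-97.780 = 5777.614880
x = (-2416.685434·-4.754 − 61.972·947.514849) / 5777.614880 = -8.174734
y = (59.320·947.514849 − -2416.685434·-97.780) / 5777.614880 = -31.171500

x=-8.175 y=-31.171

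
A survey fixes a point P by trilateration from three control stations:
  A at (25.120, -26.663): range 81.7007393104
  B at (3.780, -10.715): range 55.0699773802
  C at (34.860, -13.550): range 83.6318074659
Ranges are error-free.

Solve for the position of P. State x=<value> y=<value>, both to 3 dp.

eq1: (x − 25.120)² + (y + 26.663)² = 81.7007393104²
eq2: (x − 3.780)² + (y + 10.715)² = 55.0699773802²
eq3: (x − 34.860)² + (y + 13.550)² = 83.6318074659²
eq1−eq3, eq1−eq2 (x²,y² cancel):
  19.480·x + 26.226·y = -262.376285
  -42.680·x + 31.896·y = 2429.478051
det = 19.480·31.896 − 26.226·-42.680 = 1740.659760
x = (-262.376285·31.896 − 26.226·2429.478051) / 1740.659760 = -41.412025
y = (19.480·2429.478051 − -262.376285·-42.680) / 1740.659760 = 20.755356

x=-41.412 y=20.755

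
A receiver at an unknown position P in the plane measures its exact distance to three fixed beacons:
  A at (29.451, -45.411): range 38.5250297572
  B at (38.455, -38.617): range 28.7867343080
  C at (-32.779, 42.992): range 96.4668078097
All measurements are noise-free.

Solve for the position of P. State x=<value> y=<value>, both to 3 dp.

eq1: (x − 29.451)² + (y + 45.411)² = 38.5250297572²
eq2: (x − 38.455)² + (y + 38.617)² = 28.7867343080²
eq3: (x + 32.779)² + (y − 42.992)² = 96.4668078097²
eq2−eq1, eq2−eq3 (x²,y² cancel):
  -18.008·x − 13.588·y = -696.041238
  -142.468·x + 163.218·y = -8524.453746
det = -18.008·163.218 − -13.588·-142.468 = -4875.084928
x = (-696.041238·163.218 − -13.588·-8524.453746) / -4875.084928 = 47.063126
y = (-18.008·-8524.453746 − -696.041238·-142.468) / -4875.084928 = -11.147449

x=47.063 y=-11.147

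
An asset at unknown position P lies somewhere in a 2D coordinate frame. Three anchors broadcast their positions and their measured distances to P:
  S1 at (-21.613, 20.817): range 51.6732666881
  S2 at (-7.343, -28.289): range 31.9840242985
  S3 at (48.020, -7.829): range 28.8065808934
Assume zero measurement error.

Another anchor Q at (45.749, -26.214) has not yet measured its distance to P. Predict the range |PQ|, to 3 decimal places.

eq1: (x + 21.613)² + (y − 20.817)² = 51.6732666881²
eq2: (x + 7.343)² + (y + 28.289)² = 31.9840242985²
eq3: (x − 48.020)² + (y + 7.829)² = 28.8065808934²
eq3−eq2, eq3−eq1 (x²,y² cancel):
  -110.726·x − 40.920·y = -1706.185179
  -139.266·x + 57.292·y = -3307.051770
det = -110.726·57.292 − -40.920·-139.266 = -12042.478712
x = (-1706.185179·57.292 − -40.920·-3307.051770) / -12042.478712 = 19.354431
y = (-110.726·-3307.051770 − -1706.185179·-139.266) / -12042.478712 = -10.675795
|P − Q| = √((19.354431 − 45.749)² + (-10.675795 − -26.214)²) = 30.628567

30.629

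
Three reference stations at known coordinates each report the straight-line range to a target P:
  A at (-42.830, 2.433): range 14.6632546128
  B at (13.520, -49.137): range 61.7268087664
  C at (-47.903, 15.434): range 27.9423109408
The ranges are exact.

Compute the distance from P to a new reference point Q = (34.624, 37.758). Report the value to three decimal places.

80.845

eq1: (x + 42.830)² + (y − 2.433)² = 14.6632546128²
eq2: (x − 13.520)² + (y + 49.137)² = 61.7268087664²
eq3: (x + 47.903)² + (y − 15.434)² = 27.9423109408²
eq1−eq3, eq1−eq2 (x²,y² cancel):
  -10.146·x + 26.002·y = 126.815671
  112.700·x − 103.140·y = -2838.281105
det = -10.146·-103.140 − 26.002·112.700 = -1883.966960
x = (126.815671·-103.140 − 26.002·-2838.281105) / -1883.966960 = -32.230511
y = (-10.146·-2838.281105 − 126.815671·112.700) / -1883.966960 = -7.699219
|P − Q| = √((-32.230511 − 34.624)² + (-7.699219 − 37.758)²) = 80.844816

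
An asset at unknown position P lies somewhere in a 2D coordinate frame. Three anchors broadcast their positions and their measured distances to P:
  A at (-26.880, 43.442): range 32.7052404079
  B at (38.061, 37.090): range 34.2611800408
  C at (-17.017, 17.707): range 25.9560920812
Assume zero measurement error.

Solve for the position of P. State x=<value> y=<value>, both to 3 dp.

x=4.063 y=32.851

eq1: (x + 26.880)² + (y − 43.442)² = 32.7052404079²
eq2: (x − 38.061)² + (y − 37.090)² = 34.2611800408²
eq3: (x + 17.017)² + (y − 17.707)² = 25.9560920812²
eq2−eq3, eq2−eq1 (x²,y² cancel):
  -110.156·x − 38.766·y = -1721.081941
  -129.882·x + 12.704·y = -110.370349
det = -110.156·12.704 − -38.766·-129.882 = -6434.427436
x = (-1721.081941·12.704 − -38.766·-110.370349) / -6434.427436 = 4.063025
y = (-110.156·-110.370349 − -1721.081941·-129.882) / -6434.427436 = 32.851347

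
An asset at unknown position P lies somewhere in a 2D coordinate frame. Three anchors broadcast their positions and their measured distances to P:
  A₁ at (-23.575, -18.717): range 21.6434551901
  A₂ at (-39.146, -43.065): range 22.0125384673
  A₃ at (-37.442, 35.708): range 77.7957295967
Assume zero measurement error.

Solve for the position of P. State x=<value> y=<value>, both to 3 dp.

eq1: (x + 23.575)² + (y + 18.717)² = 21.6434551901²
eq2: (x + 39.146)² + (y + 43.065)² = 22.0125384673²
eq3: (x + 37.442)² + (y − 35.708)² = 77.7957295967²
eq1−eq2, eq1−eq3 (x²,y² cancel):
  -31.142·x − 48.696·y = 2464.784130
  -27.734·x + 108.850·y = -3812.878477
det = -31.142·108.850 − -48.696·-27.734 = -4740.341564
x = (2464.784130·108.850 − -48.696·-3812.878477) / -4740.341564 = -17.429086
y = (-31.142·-3812.878477 − 2464.784130·-27.734) / -4740.341564 = -39.469515

x=-17.429 y=-39.470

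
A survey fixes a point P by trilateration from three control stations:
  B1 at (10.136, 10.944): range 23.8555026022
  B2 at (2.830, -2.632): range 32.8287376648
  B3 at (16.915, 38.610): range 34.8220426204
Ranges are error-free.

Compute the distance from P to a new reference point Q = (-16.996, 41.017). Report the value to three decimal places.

eq1: (x − 10.136)² + (y − 10.944)² = 23.8555026022²
eq2: (x − 2.830)² + (y + 2.632)² = 32.8287376648²
eq3: (x − 16.915)² + (y − 38.610)² = 34.8220426204²
eq1−eq3, eq1−eq2 (x²,y² cancel):
  13.558·x + 55.332·y = 910.850045
  -14.612·x − 27.152·y = -716.214320
det = 13.558·-27.152 − 55.332·-14.612 = 440.384368
x = (910.850045·-27.152 − 55.332·-716.214320) / 440.384368 = 33.829925
y = (13.558·-716.214320 − 910.850045·-14.612) / 440.384368 = 8.172195
|P − Q| = √((33.829925 − -16.996)² + (8.172195 − 41.017)²) = 60.514923

60.515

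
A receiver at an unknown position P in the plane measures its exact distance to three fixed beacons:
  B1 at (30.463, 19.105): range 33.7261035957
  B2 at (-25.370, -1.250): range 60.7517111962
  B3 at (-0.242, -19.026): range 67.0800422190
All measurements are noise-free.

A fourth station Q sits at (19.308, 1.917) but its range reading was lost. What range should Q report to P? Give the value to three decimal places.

45.763

eq1: (x − 30.463)² + (y − 19.105)² = 33.7261035957²
eq2: (x + 25.370)² + (y + 1.250)² = 60.7517111962²
eq3: (x + 0.242)² + (y + 19.026)² = 67.0800422190²
eq1−eq3, eq1−eq2 (x²,y² cancel):
  -61.410·x − 76.262·y = -4293.230154
  -111.666·x − 40.710·y = -3201.116344
det = -61.410·-40.710 − -76.262·-111.666 = -6015.871392
x = (-4293.230154·-40.710 − -76.262·-3201.116344) / -6015.871392 = 11.527197
y = (-61.410·-3201.116344 − -4293.230154·-111.666) / -6015.871392 = 47.013519
|P − Q| = √((11.527197 − 19.308)² + (47.013519 − 1.917)²) = 45.762833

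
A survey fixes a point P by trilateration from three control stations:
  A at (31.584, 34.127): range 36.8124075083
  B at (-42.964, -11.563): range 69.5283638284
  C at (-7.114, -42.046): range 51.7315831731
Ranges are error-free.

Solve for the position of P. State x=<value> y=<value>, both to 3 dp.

x=25.938 y=-2.250

eq1: (x − 31.584)² + (y − 34.127)² = 36.8124075083²
eq2: (x + 42.964)² + (y + 11.563)² = 69.5283638284²
eq3: (x + 7.114)² + (y + 42.046)² = 51.7315831731²
eq2−eq3, eq2−eq1 (x²,y² cancel):
  71.700·x − 60.966·y = 1996.903526
  149.096·x + 91.380·y = 3661.632950
det = 71.700·91.380 − -60.966·149.096 = 15641.732736
x = (1996.903526·91.380 − -60.966·3661.632950) / 15641.732736 = 25.937801
y = (71.700·3661.632950 − 1996.903526·149.096) / 15641.732736 = -2.249830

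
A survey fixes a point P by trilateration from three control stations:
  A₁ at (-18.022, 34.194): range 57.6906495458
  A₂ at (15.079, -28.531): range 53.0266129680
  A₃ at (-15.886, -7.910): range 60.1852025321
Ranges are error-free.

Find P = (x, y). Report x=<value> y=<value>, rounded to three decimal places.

eq1: (x + 18.022)² + (y − 34.194)² = 57.6906495458²
eq2: (x − 15.079)² + (y + 28.531)² = 53.0266129680²
eq3: (x + 15.886)² + (y + 7.910)² = 60.1852025321²
eq3−eq2, eq3−eq1 (x²,y² cancel):
  61.930·x − 41.242·y = 1536.898027
  -4.272·x + 84.208·y = 1473.136583
det = 61.930·84.208 − -41.242·-4.272 = 5038.815616
x = (1536.898027·84.208 − -41.242·1473.136583) / 5038.815616 = 37.741847
y = (61.930·1473.136583 − 1536.898027·-4.272) / 5038.815616 = 19.408723

x=37.742 y=19.409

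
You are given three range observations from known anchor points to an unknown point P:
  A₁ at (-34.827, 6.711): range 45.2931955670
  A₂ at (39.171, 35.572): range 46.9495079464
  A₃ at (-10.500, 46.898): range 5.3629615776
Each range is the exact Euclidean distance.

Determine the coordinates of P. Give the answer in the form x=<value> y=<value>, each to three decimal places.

eq1: (x + 34.827)² + (y − 6.711)² = 45.2931955670²
eq2: (x − 39.171)² + (y − 35.572)² = 46.9495079464²
eq3: (x + 10.500)² + (y − 46.898)² = 5.3629615776²
eq1−eq3, eq1−eq2 (x²,y² cancel):
  48.654·x + 80.374·y = 3074.427162
  147.996·x + 57.722·y = 1388.994243
det = 48.654·57.722 − 80.374·147.996 = -9086.624316
x = (3074.427162·57.722 − 80.374·1388.994243) / -9086.624316 = -7.243951
y = (48.654·1388.994243 − 3074.427162·147.996) / -9086.624316 = 42.636603

x=-7.244 y=42.637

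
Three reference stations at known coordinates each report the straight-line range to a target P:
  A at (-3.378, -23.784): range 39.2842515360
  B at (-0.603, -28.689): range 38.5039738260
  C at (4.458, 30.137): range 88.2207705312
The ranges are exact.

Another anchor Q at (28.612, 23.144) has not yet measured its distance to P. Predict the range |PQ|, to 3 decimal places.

eq1: (x + 3.378)² + (y + 23.784)² = 39.2842515360²
eq2: (x + 0.603)² + (y + 28.689)² = 38.5039738260²
eq3: (x − 4.458)² + (y − 30.137)² = 88.2207705312²
eq1−eq3, eq1−eq2 (x²,y² cancel):
  15.672·x + 107.842·y = -5888.628941
  5.550·x − 9.810·y = 307.029208
det = 15.672·-9.810 − 107.842·5.550 = -752.265420
x = (-5888.628941·-9.810 − 107.842·307.029208) / -752.265420 = -32.776737
y = (15.672·307.029208 − -5888.628941·5.550) / -752.265420 = -49.840989
|P − Q| = √((-32.776737 − 28.612)² + (-49.840989 − 23.144)²) = 95.369731

95.370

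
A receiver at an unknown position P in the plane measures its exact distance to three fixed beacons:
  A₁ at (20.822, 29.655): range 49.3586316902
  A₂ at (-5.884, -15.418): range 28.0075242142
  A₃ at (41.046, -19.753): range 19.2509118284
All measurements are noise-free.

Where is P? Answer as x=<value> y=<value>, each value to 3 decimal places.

eq1: (x − 20.822)² + (y − 29.655)² = 49.3586316902²
eq2: (x + 5.884)² + (y + 15.418)² = 28.0075242142²
eq3: (x − 41.046)² + (y + 19.753)² = 19.2509118284²
eq1−eq2, eq1−eq3 (x²,y² cancel):
  -53.412·x − 90.146·y = 611.214581
  40.448·x − 98.816·y = 2827.657332
det = -53.412·-98.816 − -90.146·40.448 = 8924.185600
x = (611.214581·-98.816 − -90.146·2827.657332) / 8924.185600 = 21.795178
y = (-53.412·2827.657332 − 611.214581·40.448) / 8924.185600 = -19.694037

x=21.795 y=-19.694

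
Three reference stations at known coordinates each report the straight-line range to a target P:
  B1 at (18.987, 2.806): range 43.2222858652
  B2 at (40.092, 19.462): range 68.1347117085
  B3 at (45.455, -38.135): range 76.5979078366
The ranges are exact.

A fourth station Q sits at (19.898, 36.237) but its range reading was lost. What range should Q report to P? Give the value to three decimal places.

59.816

eq1: (x − 18.987)² + (y − 2.806)² = 43.2222858652²
eq2: (x − 40.092)² + (y − 19.462)² = 68.1347117085²
eq3: (x − 45.455)² + (y + 38.135)² = 76.5979078366²
eq3−eq2, eq3−eq1 (x²,y² cancel):
  -10.726·x + 115.194·y = -309.396797
  -52.936·x + 81.882·y = 847.018045
det = -10.726·81.882 − 115.194·-52.936 = 5219.643252
x = (-309.396797·81.882 − 115.194·847.018045) / 5219.643252 = -23.546710
y = (-10.726·847.018045 − -309.396797·-52.936) / 5219.643252 = -4.878369
|P − Q| = √((-23.546710 − 19.898)² + (-4.878369 − 36.237)²) = 59.815687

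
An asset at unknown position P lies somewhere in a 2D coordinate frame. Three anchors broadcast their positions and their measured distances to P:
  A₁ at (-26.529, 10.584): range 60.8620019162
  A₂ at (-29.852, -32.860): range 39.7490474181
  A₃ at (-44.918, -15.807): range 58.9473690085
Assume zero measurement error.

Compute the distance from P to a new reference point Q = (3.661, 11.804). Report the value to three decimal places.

50.610

eq1: (x + 26.529)² + (y − 10.584)² = 60.8620019162²
eq2: (x + 29.852)² + (y + 32.860)² = 39.7490474181²
eq3: (x + 44.918)² + (y + 15.807)² = 58.9473690085²
eq1−eq3, eq1−eq2 (x²,y² cancel):
  -36.778·x − 52.782·y = 1681.070040
  -6.646·x − 86.888·y = 3279.309114
det = -36.778·-86.888 − -52.782·-6.646 = 2844.777692
x = (1681.070040·-86.888 − -52.782·3279.309114) / 2844.777692 = 9.499400
y = (-36.778·3279.309114 − 1681.070040·-6.646) / 2844.777692 = -38.468398
|P − Q| = √((9.499400 − 3.661)² + (-38.468398 − 11.804)²) = 50.610284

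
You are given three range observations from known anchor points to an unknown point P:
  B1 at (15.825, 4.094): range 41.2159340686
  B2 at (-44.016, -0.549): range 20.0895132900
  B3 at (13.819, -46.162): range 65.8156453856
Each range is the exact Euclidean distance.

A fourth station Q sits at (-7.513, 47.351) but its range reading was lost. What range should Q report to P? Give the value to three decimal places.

eq1: (x − 15.825)² + (y − 4.094)² = 41.2159340686²
eq2: (x + 44.016)² + (y + 0.549)² = 20.0895132900²
eq3: (x − 13.819)² + (y + 46.162)² = 65.8156453856²
eq1−eq3, eq1−eq2 (x²,y² cancel):
  -4.012·x − 100.512·y = -578.242412
  -119.682·x − 9.286·y = 2965.682873
det = -4.012·-9.286 − -100.512·-119.682 = -11992.221752
x = (-578.242412·-9.286 − -100.512·2965.682873) / -11992.221752 = -25.304425
y = (-4.012·2965.682873 − -578.242412·-119.682) / -11992.221752 = 6.763011
|P − Q| = √((-25.304425 − -7.513)² + (6.763011 − 47.351)²) = 44.316133

44.316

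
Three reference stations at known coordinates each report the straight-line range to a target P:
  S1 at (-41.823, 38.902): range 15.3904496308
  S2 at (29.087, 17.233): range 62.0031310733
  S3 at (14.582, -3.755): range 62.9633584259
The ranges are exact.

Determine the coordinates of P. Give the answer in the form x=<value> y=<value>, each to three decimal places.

eq1: (x + 41.823)² + (y − 38.902)² = 15.3904496308²
eq2: (x − 29.087)² + (y − 17.233)² = 62.0031310733²
eq3: (x − 14.582)² + (y + 3.755)² = 62.9633584259²
eq1−eq2, eq1−eq3 (x²,y² cancel):
  141.820·x − 43.338·y = -5727.021398
  112.810·x − 85.314·y = -6763.312748
det = 141.820·-85.314 − -43.338·112.810 = -7210.271700
x = (-5727.021398·-85.314 − -43.338·-6763.312748) / -7210.271700 = -27.112245
y = (141.820·-6763.312748 − -5727.021398·112.810) / -7210.271700 = 43.425233

x=-27.112 y=43.425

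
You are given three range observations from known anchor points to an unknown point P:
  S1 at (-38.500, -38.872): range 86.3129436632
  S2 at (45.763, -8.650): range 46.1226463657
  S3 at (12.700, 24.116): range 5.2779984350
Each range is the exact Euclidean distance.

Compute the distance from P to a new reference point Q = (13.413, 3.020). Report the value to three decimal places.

eq1: (x + 38.500)² + (y + 38.872)² = 86.3129436632²
eq2: (x − 45.763)² + (y + 8.650)² = 46.1226463657²
eq3: (x − 12.700)² + (y − 24.116)² = 5.2779984350²
eq3−eq2, eq3−eq1 (x²,y² cancel):
  66.126·x − 65.532·y = -673.238027
  -102.400·x − 125.976·y = -5171.656048
det = 66.126·-125.976 − -65.532·-102.400 = -15040.765776
x = (-673.238027·-125.976 − -65.532·-5171.656048) / -15040.765776 = 16.893896
y = (66.126·-5171.656048 − -673.238027·-102.400) / -15040.765776 = 27.320451
|P − Q| = √((16.893896 − 13.413)² + (27.320451 − 3.020)²) = 24.548494

24.548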